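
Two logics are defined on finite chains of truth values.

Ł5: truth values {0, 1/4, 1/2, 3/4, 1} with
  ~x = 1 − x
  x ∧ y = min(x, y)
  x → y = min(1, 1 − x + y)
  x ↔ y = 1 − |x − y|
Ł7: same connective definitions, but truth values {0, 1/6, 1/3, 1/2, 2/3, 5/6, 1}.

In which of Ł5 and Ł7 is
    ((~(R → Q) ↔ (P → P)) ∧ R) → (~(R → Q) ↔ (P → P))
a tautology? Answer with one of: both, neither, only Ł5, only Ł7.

both

In Ł5: every assignment gives 1 — tautology.
In Ł7: every assignment gives 1 — tautology.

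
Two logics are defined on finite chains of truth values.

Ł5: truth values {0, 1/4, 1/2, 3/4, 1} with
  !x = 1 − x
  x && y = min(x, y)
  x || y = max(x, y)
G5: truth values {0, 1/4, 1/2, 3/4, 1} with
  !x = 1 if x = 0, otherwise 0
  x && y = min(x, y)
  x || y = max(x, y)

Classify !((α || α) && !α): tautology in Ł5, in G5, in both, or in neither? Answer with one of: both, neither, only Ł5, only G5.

In Ł5: at α = 1/4 the value is 3/4 — not a tautology.
In G5: every assignment gives 1 — tautology.

only G5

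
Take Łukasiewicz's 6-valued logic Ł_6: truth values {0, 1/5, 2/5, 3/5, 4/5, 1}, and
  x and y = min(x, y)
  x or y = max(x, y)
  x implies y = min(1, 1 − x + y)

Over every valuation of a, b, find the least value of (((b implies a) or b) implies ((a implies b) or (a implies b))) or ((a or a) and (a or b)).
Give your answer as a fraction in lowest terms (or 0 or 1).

Take a = 2/5, b = 0:
b implies a = 0 implies 2/5 = 1
(b implies a) or b = 1 or 0 = 1
a implies b = 2/5 implies 0 = 3/5
a implies b = 2/5 implies 0 = 3/5
(a implies b) or (a implies b) = 3/5 or 3/5 = 3/5
((b implies a) or b) implies ((a implies b) or (a implies b)) = 1 implies 3/5 = 3/5
a or a = 2/5 or 2/5 = 2/5
a or b = 2/5 or 0 = 2/5
(a or a) and (a or b) = 2/5 and 2/5 = 2/5
(((b implies a) or b) implies ((a implies b) or (a implies b))) or ((a or a) and (a or b)) = 3/5 or 2/5 = 3/5
No assignment yields a value below 3/5, so this is the minimum.

3/5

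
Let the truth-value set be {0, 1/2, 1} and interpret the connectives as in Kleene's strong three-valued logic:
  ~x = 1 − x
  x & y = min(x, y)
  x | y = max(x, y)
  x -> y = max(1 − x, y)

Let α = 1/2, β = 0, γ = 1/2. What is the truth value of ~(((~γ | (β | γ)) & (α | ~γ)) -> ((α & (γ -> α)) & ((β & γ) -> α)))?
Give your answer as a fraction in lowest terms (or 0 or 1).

~γ = ~1/2 = 1/2
β | γ = 0 | 1/2 = 1/2
~γ | (β | γ) = 1/2 | 1/2 = 1/2
~γ = ~1/2 = 1/2
α | ~γ = 1/2 | 1/2 = 1/2
(~γ | (β | γ)) & (α | ~γ) = 1/2 & 1/2 = 1/2
γ -> α = 1/2 -> 1/2 = 1/2
α & (γ -> α) = 1/2 & 1/2 = 1/2
β & γ = 0 & 1/2 = 0
(β & γ) -> α = 0 -> 1/2 = 1
(α & (γ -> α)) & ((β & γ) -> α) = 1/2 & 1 = 1/2
((~γ | (β | γ)) & (α | ~γ)) -> ((α & (γ -> α)) & ((β & γ) -> α)) = 1/2 -> 1/2 = 1/2
~(((~γ | (β | γ)) & (α | ~γ)) -> ((α & (γ -> α)) & ((β & γ) -> α))) = ~1/2 = 1/2

1/2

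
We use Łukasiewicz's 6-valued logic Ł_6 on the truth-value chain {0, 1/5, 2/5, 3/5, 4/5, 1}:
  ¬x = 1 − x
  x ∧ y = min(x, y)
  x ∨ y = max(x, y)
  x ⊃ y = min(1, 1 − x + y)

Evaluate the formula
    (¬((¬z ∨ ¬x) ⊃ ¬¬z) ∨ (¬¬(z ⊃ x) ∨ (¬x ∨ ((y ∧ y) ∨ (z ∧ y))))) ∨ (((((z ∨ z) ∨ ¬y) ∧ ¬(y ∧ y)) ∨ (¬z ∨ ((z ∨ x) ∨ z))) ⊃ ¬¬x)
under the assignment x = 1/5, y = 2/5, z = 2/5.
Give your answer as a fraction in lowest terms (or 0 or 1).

4/5

¬z = ¬2/5 = 3/5
¬x = ¬1/5 = 4/5
¬z ∨ ¬x = 3/5 ∨ 4/5 = 4/5
¬z = ¬2/5 = 3/5
¬¬z = ¬3/5 = 2/5
(¬z ∨ ¬x) ⊃ ¬¬z = 4/5 ⊃ 2/5 = 3/5
¬((¬z ∨ ¬x) ⊃ ¬¬z) = ¬3/5 = 2/5
z ⊃ x = 2/5 ⊃ 1/5 = 4/5
¬(z ⊃ x) = ¬4/5 = 1/5
¬¬(z ⊃ x) = ¬1/5 = 4/5
¬x = ¬1/5 = 4/5
y ∧ y = 2/5 ∧ 2/5 = 2/5
z ∧ y = 2/5 ∧ 2/5 = 2/5
(y ∧ y) ∨ (z ∧ y) = 2/5 ∨ 2/5 = 2/5
¬x ∨ ((y ∧ y) ∨ (z ∧ y)) = 4/5 ∨ 2/5 = 4/5
¬¬(z ⊃ x) ∨ (¬x ∨ ((y ∧ y) ∨ (z ∧ y))) = 4/5 ∨ 4/5 = 4/5
¬((¬z ∨ ¬x) ⊃ ¬¬z) ∨ (¬¬(z ⊃ x) ∨ (¬x ∨ ((y ∧ y) ∨ (z ∧ y)))) = 2/5 ∨ 4/5 = 4/5
z ∨ z = 2/5 ∨ 2/5 = 2/5
¬y = ¬2/5 = 3/5
(z ∨ z) ∨ ¬y = 2/5 ∨ 3/5 = 3/5
y ∧ y = 2/5 ∧ 2/5 = 2/5
¬(y ∧ y) = ¬2/5 = 3/5
((z ∨ z) ∨ ¬y) ∧ ¬(y ∧ y) = 3/5 ∧ 3/5 = 3/5
¬z = ¬2/5 = 3/5
z ∨ x = 2/5 ∨ 1/5 = 2/5
(z ∨ x) ∨ z = 2/5 ∨ 2/5 = 2/5
¬z ∨ ((z ∨ x) ∨ z) = 3/5 ∨ 2/5 = 3/5
(((z ∨ z) ∨ ¬y) ∧ ¬(y ∧ y)) ∨ (¬z ∨ ((z ∨ x) ∨ z)) = 3/5 ∨ 3/5 = 3/5
¬x = ¬1/5 = 4/5
¬¬x = ¬4/5 = 1/5
((((z ∨ z) ∨ ¬y) ∧ ¬(y ∧ y)) ∨ (¬z ∨ ((z ∨ x) ∨ z))) ⊃ ¬¬x = 3/5 ⊃ 1/5 = 3/5
(¬((¬z ∨ ¬x) ⊃ ¬¬z) ∨ (¬¬(z ⊃ x) ∨ (¬x ∨ ((y ∧ y) ∨ (z ∧ y))))) ∨ (((((z ∨ z) ∨ ¬y) ∧ ¬(y ∧ y)) ∨ (¬z ∨ ((z ∨ x) ∨ z))) ⊃ ¬¬x) = 4/5 ∨ 3/5 = 4/5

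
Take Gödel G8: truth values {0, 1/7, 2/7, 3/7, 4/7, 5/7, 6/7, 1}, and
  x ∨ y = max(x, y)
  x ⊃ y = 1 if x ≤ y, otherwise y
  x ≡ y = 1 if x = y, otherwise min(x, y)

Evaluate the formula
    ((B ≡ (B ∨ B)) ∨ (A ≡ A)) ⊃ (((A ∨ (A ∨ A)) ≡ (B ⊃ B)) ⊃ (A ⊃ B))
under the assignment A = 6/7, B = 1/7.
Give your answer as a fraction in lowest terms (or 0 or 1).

B ∨ B = 1/7 ∨ 1/7 = 1/7
B ≡ (B ∨ B) = 1/7 ≡ 1/7 = 1
A ≡ A = 6/7 ≡ 6/7 = 1
(B ≡ (B ∨ B)) ∨ (A ≡ A) = 1 ∨ 1 = 1
A ∨ A = 6/7 ∨ 6/7 = 6/7
A ∨ (A ∨ A) = 6/7 ∨ 6/7 = 6/7
B ⊃ B = 1/7 ⊃ 1/7 = 1
(A ∨ (A ∨ A)) ≡ (B ⊃ B) = 6/7 ≡ 1 = 6/7
A ⊃ B = 6/7 ⊃ 1/7 = 1/7
((A ∨ (A ∨ A)) ≡ (B ⊃ B)) ⊃ (A ⊃ B) = 6/7 ⊃ 1/7 = 1/7
((B ≡ (B ∨ B)) ∨ (A ≡ A)) ⊃ (((A ∨ (A ∨ A)) ≡ (B ⊃ B)) ⊃ (A ⊃ B)) = 1 ⊃ 1/7 = 1/7

1/7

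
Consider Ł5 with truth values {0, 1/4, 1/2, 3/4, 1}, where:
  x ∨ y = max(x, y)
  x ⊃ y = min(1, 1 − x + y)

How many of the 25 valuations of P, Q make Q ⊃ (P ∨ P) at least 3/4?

19

value 1: 15 assignments (counts)
value 3/4: 4 assignments (counts)
value 1/2: 3 assignments
value 1/4: 2 assignments
value 0: 1 assignment
So 19 of the 25 assignments meet the threshold.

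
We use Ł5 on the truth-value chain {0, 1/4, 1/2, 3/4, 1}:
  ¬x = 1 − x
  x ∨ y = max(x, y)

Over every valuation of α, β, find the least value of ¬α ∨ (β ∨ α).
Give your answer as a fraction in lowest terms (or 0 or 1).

Take α = 1/2, β = 0:
¬α = ¬1/2 = 1/2
β ∨ α = 0 ∨ 1/2 = 1/2
¬α ∨ (β ∨ α) = 1/2 ∨ 1/2 = 1/2
No assignment yields a value below 1/2, so this is the minimum.

1/2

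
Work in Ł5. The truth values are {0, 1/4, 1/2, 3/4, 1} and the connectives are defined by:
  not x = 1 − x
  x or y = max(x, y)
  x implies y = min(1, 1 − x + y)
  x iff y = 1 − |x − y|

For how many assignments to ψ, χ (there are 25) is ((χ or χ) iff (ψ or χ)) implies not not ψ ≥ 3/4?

12

value 1: 9 assignments (counts)
value 3/4: 3 assignments (counts)
value 1/2: 4 assignments
value 1/4: 4 assignments
value 0: 5 assignments
So 12 of the 25 assignments meet the threshold.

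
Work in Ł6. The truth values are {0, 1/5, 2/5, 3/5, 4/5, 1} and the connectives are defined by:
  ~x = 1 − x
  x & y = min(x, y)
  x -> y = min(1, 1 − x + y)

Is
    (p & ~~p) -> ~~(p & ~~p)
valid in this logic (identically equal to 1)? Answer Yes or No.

p = 0 ↦ 1
p = 1/5 ↦ 1
p = 2/5 ↦ 1
p = 3/5 ↦ 1
p = 4/5 ↦ 1
p = 1 ↦ 1
Every assignment gives a value ≥ 1.

Yes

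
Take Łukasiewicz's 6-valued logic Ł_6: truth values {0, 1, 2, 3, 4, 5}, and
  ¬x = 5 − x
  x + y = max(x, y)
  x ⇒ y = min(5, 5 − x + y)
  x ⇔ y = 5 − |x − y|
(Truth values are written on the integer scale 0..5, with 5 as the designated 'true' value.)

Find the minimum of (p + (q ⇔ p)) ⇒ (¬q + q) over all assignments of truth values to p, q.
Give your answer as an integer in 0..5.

Take p = 2, q = 2:
q ⇔ p = 2 ⇔ 2 = 5
p + (q ⇔ p) = 2 + 5 = 5
¬q = ¬2 = 3
¬q + q = 3 + 2 = 3
(p + (q ⇔ p)) ⇒ (¬q + q) = 5 ⇒ 3 = 3
No assignment yields a value below 3, so this is the minimum.

3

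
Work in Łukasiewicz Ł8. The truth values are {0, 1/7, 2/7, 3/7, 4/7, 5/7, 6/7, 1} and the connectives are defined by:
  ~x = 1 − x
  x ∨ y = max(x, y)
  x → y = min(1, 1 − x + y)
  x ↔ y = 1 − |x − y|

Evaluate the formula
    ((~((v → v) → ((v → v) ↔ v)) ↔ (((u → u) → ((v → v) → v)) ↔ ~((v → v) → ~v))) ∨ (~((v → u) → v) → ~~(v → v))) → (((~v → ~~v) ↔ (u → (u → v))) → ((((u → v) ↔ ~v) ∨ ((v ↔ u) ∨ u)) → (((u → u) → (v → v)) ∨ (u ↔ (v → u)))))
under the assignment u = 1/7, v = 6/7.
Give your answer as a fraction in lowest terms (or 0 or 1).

1

v → v = 6/7 → 6/7 = 1
v → v = 6/7 → 6/7 = 1
(v → v) ↔ v = 1 ↔ 6/7 = 6/7
(v → v) → ((v → v) ↔ v) = 1 → 6/7 = 6/7
~((v → v) → ((v → v) ↔ v)) = ~6/7 = 1/7
u → u = 1/7 → 1/7 = 1
v → v = 6/7 → 6/7 = 1
(v → v) → v = 1 → 6/7 = 6/7
(u → u) → ((v → v) → v) = 1 → 6/7 = 6/7
v → v = 6/7 → 6/7 = 1
~v = ~6/7 = 1/7
(v → v) → ~v = 1 → 1/7 = 1/7
~((v → v) → ~v) = ~1/7 = 6/7
((u → u) → ((v → v) → v)) ↔ ~((v → v) → ~v) = 6/7 ↔ 6/7 = 1
~((v → v) → ((v → v) ↔ v)) ↔ (((u → u) → ((v → v) → v)) ↔ ~((v → v) → ~v)) = 1/7 ↔ 1 = 1/7
v → u = 6/7 → 1/7 = 2/7
(v → u) → v = 2/7 → 6/7 = 1
~((v → u) → v) = ~1 = 0
v → v = 6/7 → 6/7 = 1
~(v → v) = ~1 = 0
~~(v → v) = ~0 = 1
~((v → u) → v) → ~~(v → v) = 0 → 1 = 1
(~((v → v) → ((v → v) ↔ v)) ↔ (((u → u) → ((v → v) → v)) ↔ ~((v → v) → ~v))) ∨ (~((v → u) → v) → ~~(v → v)) = 1/7 ∨ 1 = 1
~v = ~6/7 = 1/7
~v = ~6/7 = 1/7
~~v = ~1/7 = 6/7
~v → ~~v = 1/7 → 6/7 = 1
u → v = 1/7 → 6/7 = 1
u → (u → v) = 1/7 → 1 = 1
(~v → ~~v) ↔ (u → (u → v)) = 1 ↔ 1 = 1
u → v = 1/7 → 6/7 = 1
~v = ~6/7 = 1/7
(u → v) ↔ ~v = 1 ↔ 1/7 = 1/7
v ↔ u = 6/7 ↔ 1/7 = 2/7
(v ↔ u) ∨ u = 2/7 ∨ 1/7 = 2/7
((u → v) ↔ ~v) ∨ ((v ↔ u) ∨ u) = 1/7 ∨ 2/7 = 2/7
u → u = 1/7 → 1/7 = 1
v → v = 6/7 → 6/7 = 1
(u → u) → (v → v) = 1 → 1 = 1
v → u = 6/7 → 1/7 = 2/7
u ↔ (v → u) = 1/7 ↔ 2/7 = 6/7
((u → u) → (v → v)) ∨ (u ↔ (v → u)) = 1 ∨ 6/7 = 1
(((u → v) ↔ ~v) ∨ ((v ↔ u) ∨ u)) → (((u → u) → (v → v)) ∨ (u ↔ (v → u))) = 2/7 → 1 = 1
((~v → ~~v) ↔ (u → (u → v))) → ((((u → v) ↔ ~v) ∨ ((v ↔ u) ∨ u)) → (((u → u) → (v → v)) ∨ (u ↔ (v → u)))) = 1 → 1 = 1
((~((v → v) → ((v → v) ↔ v)) ↔ (((u → u) → ((v → v) → v)) ↔ ~((v → v) → ~v))) ∨ (~((v → u) → v) → ~~(v → v))) → (((~v → ~~v) ↔ (u → (u → v))) → ((((u → v) ↔ ~v) ∨ ((v ↔ u) ∨ u)) → (((u → u) → (v → v)) ∨ (u ↔ (v → u))))) = 1 → 1 = 1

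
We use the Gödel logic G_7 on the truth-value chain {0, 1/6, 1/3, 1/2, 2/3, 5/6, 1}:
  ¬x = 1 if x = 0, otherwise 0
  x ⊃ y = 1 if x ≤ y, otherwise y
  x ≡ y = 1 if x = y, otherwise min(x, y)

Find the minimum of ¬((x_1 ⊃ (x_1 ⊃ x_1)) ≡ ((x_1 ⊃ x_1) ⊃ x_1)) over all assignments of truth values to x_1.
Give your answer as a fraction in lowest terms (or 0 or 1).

Take x_1 = 1/6:
x_1 ⊃ x_1 = 1/6 ⊃ 1/6 = 1
x_1 ⊃ (x_1 ⊃ x_1) = 1/6 ⊃ 1 = 1
x_1 ⊃ x_1 = 1/6 ⊃ 1/6 = 1
(x_1 ⊃ x_1) ⊃ x_1 = 1 ⊃ 1/6 = 1/6
(x_1 ⊃ (x_1 ⊃ x_1)) ≡ ((x_1 ⊃ x_1) ⊃ x_1) = 1 ≡ 1/6 = 1/6
¬((x_1 ⊃ (x_1 ⊃ x_1)) ≡ ((x_1 ⊃ x_1) ⊃ x_1)) = ¬1/6 = 0
No assignment yields a value below 0, so this is the minimum.

0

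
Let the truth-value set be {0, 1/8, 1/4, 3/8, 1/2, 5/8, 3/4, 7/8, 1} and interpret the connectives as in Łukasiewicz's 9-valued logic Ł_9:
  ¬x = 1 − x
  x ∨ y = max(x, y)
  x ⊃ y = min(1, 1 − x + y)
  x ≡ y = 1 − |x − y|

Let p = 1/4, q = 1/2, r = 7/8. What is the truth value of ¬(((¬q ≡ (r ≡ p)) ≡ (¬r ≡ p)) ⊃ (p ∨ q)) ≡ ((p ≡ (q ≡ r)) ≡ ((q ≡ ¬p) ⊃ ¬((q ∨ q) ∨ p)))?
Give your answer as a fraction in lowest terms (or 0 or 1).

¬q = ¬1/2 = 1/2
r ≡ p = 7/8 ≡ 1/4 = 3/8
¬q ≡ (r ≡ p) = 1/2 ≡ 3/8 = 7/8
¬r = ¬7/8 = 1/8
¬r ≡ p = 1/8 ≡ 1/4 = 7/8
(¬q ≡ (r ≡ p)) ≡ (¬r ≡ p) = 7/8 ≡ 7/8 = 1
p ∨ q = 1/4 ∨ 1/2 = 1/2
((¬q ≡ (r ≡ p)) ≡ (¬r ≡ p)) ⊃ (p ∨ q) = 1 ⊃ 1/2 = 1/2
¬(((¬q ≡ (r ≡ p)) ≡ (¬r ≡ p)) ⊃ (p ∨ q)) = ¬1/2 = 1/2
q ≡ r = 1/2 ≡ 7/8 = 5/8
p ≡ (q ≡ r) = 1/4 ≡ 5/8 = 5/8
¬p = ¬1/4 = 3/4
q ≡ ¬p = 1/2 ≡ 3/4 = 3/4
q ∨ q = 1/2 ∨ 1/2 = 1/2
(q ∨ q) ∨ p = 1/2 ∨ 1/4 = 1/2
¬((q ∨ q) ∨ p) = ¬1/2 = 1/2
(q ≡ ¬p) ⊃ ¬((q ∨ q) ∨ p) = 3/4 ⊃ 1/2 = 3/4
(p ≡ (q ≡ r)) ≡ ((q ≡ ¬p) ⊃ ¬((q ∨ q) ∨ p)) = 5/8 ≡ 3/4 = 7/8
¬(((¬q ≡ (r ≡ p)) ≡ (¬r ≡ p)) ⊃ (p ∨ q)) ≡ ((p ≡ (q ≡ r)) ≡ ((q ≡ ¬p) ⊃ ¬((q ∨ q) ∨ p))) = 1/2 ≡ 7/8 = 5/8

5/8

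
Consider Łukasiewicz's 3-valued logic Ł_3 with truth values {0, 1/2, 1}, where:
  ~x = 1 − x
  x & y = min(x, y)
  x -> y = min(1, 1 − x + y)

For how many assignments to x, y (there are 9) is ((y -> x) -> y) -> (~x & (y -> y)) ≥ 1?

6

x = 0, y = 0 ↦ 1  ≥
x = 0, y = 1/2 ↦ 1  ≥
x = 0, y = 1 ↦ 1  ≥
x = 1/2, y = 0 ↦ 1  ≥
x = 1/2, y = 1/2 ↦ 1  ≥
x = 1/2, y = 1 ↦ 1/2  <
x = 1, y = 0 ↦ 1  ≥
x = 1, y = 1/2 ↦ 1/2  <
x = 1, y = 1 ↦ 0  <
So 6 of the 9 assignments meet the threshold.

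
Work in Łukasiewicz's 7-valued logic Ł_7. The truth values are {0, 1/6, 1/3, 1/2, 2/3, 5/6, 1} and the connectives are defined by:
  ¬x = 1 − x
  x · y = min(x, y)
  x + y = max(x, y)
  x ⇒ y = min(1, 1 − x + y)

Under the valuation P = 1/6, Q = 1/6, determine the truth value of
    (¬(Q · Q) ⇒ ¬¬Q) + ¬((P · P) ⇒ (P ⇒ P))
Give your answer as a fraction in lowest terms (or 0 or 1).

Q · Q = 1/6 · 1/6 = 1/6
¬(Q · Q) = ¬1/6 = 5/6
¬Q = ¬1/6 = 5/6
¬¬Q = ¬5/6 = 1/6
¬(Q · Q) ⇒ ¬¬Q = 5/6 ⇒ 1/6 = 1/3
P · P = 1/6 · 1/6 = 1/6
P ⇒ P = 1/6 ⇒ 1/6 = 1
(P · P) ⇒ (P ⇒ P) = 1/6 ⇒ 1 = 1
¬((P · P) ⇒ (P ⇒ P)) = ¬1 = 0
(¬(Q · Q) ⇒ ¬¬Q) + ¬((P · P) ⇒ (P ⇒ P)) = 1/3 + 0 = 1/3

1/3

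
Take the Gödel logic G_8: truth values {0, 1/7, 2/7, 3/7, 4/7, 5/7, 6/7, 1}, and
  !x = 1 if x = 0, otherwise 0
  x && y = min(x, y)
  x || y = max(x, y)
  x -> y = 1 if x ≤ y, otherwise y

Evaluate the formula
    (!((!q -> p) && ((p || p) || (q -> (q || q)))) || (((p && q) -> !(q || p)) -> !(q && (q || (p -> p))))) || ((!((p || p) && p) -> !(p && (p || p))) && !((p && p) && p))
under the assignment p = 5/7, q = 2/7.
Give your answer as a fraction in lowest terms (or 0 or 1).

1

!q = !2/7 = 0
!q -> p = 0 -> 5/7 = 1
p || p = 5/7 || 5/7 = 5/7
q || q = 2/7 || 2/7 = 2/7
q -> (q || q) = 2/7 -> 2/7 = 1
(p || p) || (q -> (q || q)) = 5/7 || 1 = 1
(!q -> p) && ((p || p) || (q -> (q || q))) = 1 && 1 = 1
!((!q -> p) && ((p || p) || (q -> (q || q)))) = !1 = 0
p && q = 5/7 && 2/7 = 2/7
q || p = 2/7 || 5/7 = 5/7
!(q || p) = !5/7 = 0
(p && q) -> !(q || p) = 2/7 -> 0 = 0
p -> p = 5/7 -> 5/7 = 1
q || (p -> p) = 2/7 || 1 = 1
q && (q || (p -> p)) = 2/7 && 1 = 2/7
!(q && (q || (p -> p))) = !2/7 = 0
((p && q) -> !(q || p)) -> !(q && (q || (p -> p))) = 0 -> 0 = 1
!((!q -> p) && ((p || p) || (q -> (q || q)))) || (((p && q) -> !(q || p)) -> !(q && (q || (p -> p)))) = 0 || 1 = 1
p || p = 5/7 || 5/7 = 5/7
(p || p) && p = 5/7 && 5/7 = 5/7
!((p || p) && p) = !5/7 = 0
p || p = 5/7 || 5/7 = 5/7
p && (p || p) = 5/7 && 5/7 = 5/7
!(p && (p || p)) = !5/7 = 0
!((p || p) && p) -> !(p && (p || p)) = 0 -> 0 = 1
p && p = 5/7 && 5/7 = 5/7
(p && p) && p = 5/7 && 5/7 = 5/7
!((p && p) && p) = !5/7 = 0
(!((p || p) && p) -> !(p && (p || p))) && !((p && p) && p) = 1 && 0 = 0
(!((!q -> p) && ((p || p) || (q -> (q || q)))) || (((p && q) -> !(q || p)) -> !(q && (q || (p -> p))))) || ((!((p || p) && p) -> !(p && (p || p))) && !((p && p) && p)) = 1 || 0 = 1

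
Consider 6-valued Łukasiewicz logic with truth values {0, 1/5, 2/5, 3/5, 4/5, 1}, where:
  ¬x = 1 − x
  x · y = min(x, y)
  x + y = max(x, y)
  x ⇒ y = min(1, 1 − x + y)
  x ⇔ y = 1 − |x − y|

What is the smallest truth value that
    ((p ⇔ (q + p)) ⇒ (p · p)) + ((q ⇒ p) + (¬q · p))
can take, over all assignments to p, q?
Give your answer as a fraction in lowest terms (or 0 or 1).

3/5

Take p = 0, q = 2/5:
q + p = 2/5 + 0 = 2/5
p ⇔ (q + p) = 0 ⇔ 2/5 = 3/5
p · p = 0 · 0 = 0
(p ⇔ (q + p)) ⇒ (p · p) = 3/5 ⇒ 0 = 2/5
q ⇒ p = 2/5 ⇒ 0 = 3/5
¬q = ¬2/5 = 3/5
¬q · p = 3/5 · 0 = 0
(q ⇒ p) + (¬q · p) = 3/5 + 0 = 3/5
((p ⇔ (q + p)) ⇒ (p · p)) + ((q ⇒ p) + (¬q · p)) = 2/5 + 3/5 = 3/5
No assignment yields a value below 3/5, so this is the minimum.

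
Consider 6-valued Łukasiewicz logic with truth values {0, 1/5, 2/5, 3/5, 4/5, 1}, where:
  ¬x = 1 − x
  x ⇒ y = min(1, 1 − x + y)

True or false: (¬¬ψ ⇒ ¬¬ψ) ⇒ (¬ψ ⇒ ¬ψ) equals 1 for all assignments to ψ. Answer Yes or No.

Yes

ψ = 0 ↦ 1
ψ = 1/5 ↦ 1
ψ = 2/5 ↦ 1
ψ = 3/5 ↦ 1
ψ = 4/5 ↦ 1
ψ = 1 ↦ 1
Every assignment gives a value ≥ 1.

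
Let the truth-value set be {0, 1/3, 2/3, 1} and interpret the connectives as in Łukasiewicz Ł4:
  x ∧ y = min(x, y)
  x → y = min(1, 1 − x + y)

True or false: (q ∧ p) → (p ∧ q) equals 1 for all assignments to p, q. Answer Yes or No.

p = 0, q = 0 ↦ 1
p = 0, q = 1/3 ↦ 1
p = 0, q = 2/3 ↦ 1
p = 0, q = 1 ↦ 1
p = 1/3, q = 0 ↦ 1
p = 1/3, q = 1/3 ↦ 1
p = 1/3, q = 2/3 ↦ 1
p = 1/3, q = 1 ↦ 1
p = 2/3, q = 0 ↦ 1
p = 2/3, q = 1/3 ↦ 1
p = 2/3, q = 2/3 ↦ 1
p = 2/3, q = 1 ↦ 1
p = 1, q = 0 ↦ 1
p = 1, q = 1/3 ↦ 1
p = 1, q = 2/3 ↦ 1
p = 1, q = 1 ↦ 1
Every assignment gives a value ≥ 1.

Yes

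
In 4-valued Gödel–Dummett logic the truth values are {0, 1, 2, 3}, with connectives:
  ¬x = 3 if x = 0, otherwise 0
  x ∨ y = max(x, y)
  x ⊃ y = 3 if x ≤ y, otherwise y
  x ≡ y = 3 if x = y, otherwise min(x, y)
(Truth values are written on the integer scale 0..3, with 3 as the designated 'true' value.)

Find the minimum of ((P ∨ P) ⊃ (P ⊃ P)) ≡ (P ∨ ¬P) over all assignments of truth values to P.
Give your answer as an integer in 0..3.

Take P = 1:
P ∨ P = 1 ∨ 1 = 1
P ⊃ P = 1 ⊃ 1 = 3
(P ∨ P) ⊃ (P ⊃ P) = 1 ⊃ 3 = 3
¬P = ¬1 = 0
P ∨ ¬P = 1 ∨ 0 = 1
((P ∨ P) ⊃ (P ⊃ P)) ≡ (P ∨ ¬P) = 3 ≡ 1 = 1
No assignment yields a value below 1, so this is the minimum.

1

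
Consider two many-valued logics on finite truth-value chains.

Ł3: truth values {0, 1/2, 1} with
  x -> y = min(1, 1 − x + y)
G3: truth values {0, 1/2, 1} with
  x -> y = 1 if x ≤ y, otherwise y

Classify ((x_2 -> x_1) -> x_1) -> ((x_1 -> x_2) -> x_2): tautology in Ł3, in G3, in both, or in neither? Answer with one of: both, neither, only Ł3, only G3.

In Ł3: every assignment gives 1 — tautology.
In G3: at x_1 = 0, x_2 = 1/2 the value is 1/2 — not a tautology.

only Ł3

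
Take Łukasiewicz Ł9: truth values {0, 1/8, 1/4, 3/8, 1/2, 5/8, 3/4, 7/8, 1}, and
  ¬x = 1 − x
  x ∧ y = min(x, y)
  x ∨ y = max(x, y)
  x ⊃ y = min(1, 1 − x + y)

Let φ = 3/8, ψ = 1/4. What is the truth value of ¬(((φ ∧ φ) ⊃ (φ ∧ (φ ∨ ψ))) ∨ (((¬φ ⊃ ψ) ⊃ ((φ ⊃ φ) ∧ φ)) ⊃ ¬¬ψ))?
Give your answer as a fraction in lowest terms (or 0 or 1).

φ ∧ φ = 3/8 ∧ 3/8 = 3/8
φ ∨ ψ = 3/8 ∨ 1/4 = 3/8
φ ∧ (φ ∨ ψ) = 3/8 ∧ 3/8 = 3/8
(φ ∧ φ) ⊃ (φ ∧ (φ ∨ ψ)) = 3/8 ⊃ 3/8 = 1
¬φ = ¬3/8 = 5/8
¬φ ⊃ ψ = 5/8 ⊃ 1/4 = 5/8
φ ⊃ φ = 3/8 ⊃ 3/8 = 1
(φ ⊃ φ) ∧ φ = 1 ∧ 3/8 = 3/8
(¬φ ⊃ ψ) ⊃ ((φ ⊃ φ) ∧ φ) = 5/8 ⊃ 3/8 = 3/4
¬ψ = ¬1/4 = 3/4
¬¬ψ = ¬3/4 = 1/4
((¬φ ⊃ ψ) ⊃ ((φ ⊃ φ) ∧ φ)) ⊃ ¬¬ψ = 3/4 ⊃ 1/4 = 1/2
((φ ∧ φ) ⊃ (φ ∧ (φ ∨ ψ))) ∨ (((¬φ ⊃ ψ) ⊃ ((φ ⊃ φ) ∧ φ)) ⊃ ¬¬ψ) = 1 ∨ 1/2 = 1
¬(((φ ∧ φ) ⊃ (φ ∧ (φ ∨ ψ))) ∨ (((¬φ ⊃ ψ) ⊃ ((φ ⊃ φ) ∧ φ)) ⊃ ¬¬ψ)) = ¬1 = 0

0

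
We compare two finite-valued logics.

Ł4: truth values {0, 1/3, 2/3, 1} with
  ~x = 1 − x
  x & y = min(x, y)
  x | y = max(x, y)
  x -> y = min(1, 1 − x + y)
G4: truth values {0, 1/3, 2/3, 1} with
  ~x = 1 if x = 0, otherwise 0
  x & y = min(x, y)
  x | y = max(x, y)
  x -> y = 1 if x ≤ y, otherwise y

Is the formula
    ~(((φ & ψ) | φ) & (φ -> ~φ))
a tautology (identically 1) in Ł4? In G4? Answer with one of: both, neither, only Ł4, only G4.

In Ł4: at φ = 1/3, ψ = 0 the value is 2/3 — not a tautology.
In G4: every assignment gives 1 — tautology.

only G4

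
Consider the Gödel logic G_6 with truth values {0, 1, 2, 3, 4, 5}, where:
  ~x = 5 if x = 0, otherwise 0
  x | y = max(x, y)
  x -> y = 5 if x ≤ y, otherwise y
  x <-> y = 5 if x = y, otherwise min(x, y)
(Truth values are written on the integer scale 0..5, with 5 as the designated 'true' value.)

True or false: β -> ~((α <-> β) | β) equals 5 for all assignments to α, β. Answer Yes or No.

No

Counterexample: take α = 0, β = 1.
α <-> β = 0 <-> 1 = 0
(α <-> β) | β = 0 | 1 = 1
~((α <-> β) | β) = ~1 = 0
β -> ~((α <-> β) | β) = 1 -> 0 = 0
This gives 0 ≠ 5.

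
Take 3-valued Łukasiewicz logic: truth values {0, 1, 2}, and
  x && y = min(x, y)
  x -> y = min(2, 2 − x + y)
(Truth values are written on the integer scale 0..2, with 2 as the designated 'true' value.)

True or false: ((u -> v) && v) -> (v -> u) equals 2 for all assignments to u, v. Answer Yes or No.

No

Counterexample: take u = 0, v = 2.
u -> v = 0 -> 2 = 2
(u -> v) && v = 2 && 2 = 2
v -> u = 2 -> 0 = 0
((u -> v) && v) -> (v -> u) = 2 -> 0 = 0
This gives 0 ≠ 2.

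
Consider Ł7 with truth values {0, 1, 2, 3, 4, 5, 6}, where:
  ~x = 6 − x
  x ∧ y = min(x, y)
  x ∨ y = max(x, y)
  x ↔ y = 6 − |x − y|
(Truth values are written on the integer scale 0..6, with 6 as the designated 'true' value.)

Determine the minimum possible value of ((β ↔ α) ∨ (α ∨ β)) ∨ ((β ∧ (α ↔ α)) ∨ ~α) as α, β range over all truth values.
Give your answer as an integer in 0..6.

Take α = 3, β = 0:
β ↔ α = 0 ↔ 3 = 3
α ∨ β = 3 ∨ 0 = 3
(β ↔ α) ∨ (α ∨ β) = 3 ∨ 3 = 3
α ↔ α = 3 ↔ 3 = 6
β ∧ (α ↔ α) = 0 ∧ 6 = 0
~α = ~3 = 3
(β ∧ (α ↔ α)) ∨ ~α = 0 ∨ 3 = 3
((β ↔ α) ∨ (α ∨ β)) ∨ ((β ∧ (α ↔ α)) ∨ ~α) = 3 ∨ 3 = 3
No assignment yields a value below 3, so this is the minimum.

3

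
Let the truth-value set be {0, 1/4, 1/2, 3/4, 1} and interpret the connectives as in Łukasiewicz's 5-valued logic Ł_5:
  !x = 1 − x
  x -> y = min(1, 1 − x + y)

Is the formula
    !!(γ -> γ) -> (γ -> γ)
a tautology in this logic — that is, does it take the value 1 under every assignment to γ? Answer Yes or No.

γ = 0 ↦ 1
γ = 1/4 ↦ 1
γ = 1/2 ↦ 1
γ = 3/4 ↦ 1
γ = 1 ↦ 1
Every assignment gives a value ≥ 1.

Yes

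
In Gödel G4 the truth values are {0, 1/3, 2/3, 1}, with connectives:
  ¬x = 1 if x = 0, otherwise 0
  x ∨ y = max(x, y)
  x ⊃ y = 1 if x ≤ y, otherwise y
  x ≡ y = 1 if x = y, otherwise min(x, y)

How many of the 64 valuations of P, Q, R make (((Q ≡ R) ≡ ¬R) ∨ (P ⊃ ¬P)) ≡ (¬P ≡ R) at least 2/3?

38

value 1: 34 assignments (counts)
value 2/3: 4 assignments (counts)
value 1/3: 4 assignments
value 0: 22 assignments
So 38 of the 64 assignments meet the threshold.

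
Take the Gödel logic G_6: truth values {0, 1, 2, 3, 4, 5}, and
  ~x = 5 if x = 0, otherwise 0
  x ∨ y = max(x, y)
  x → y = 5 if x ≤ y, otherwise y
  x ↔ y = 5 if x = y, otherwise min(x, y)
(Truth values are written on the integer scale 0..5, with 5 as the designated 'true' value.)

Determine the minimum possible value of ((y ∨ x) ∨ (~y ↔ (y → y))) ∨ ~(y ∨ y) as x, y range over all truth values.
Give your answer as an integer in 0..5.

Take x = 0, y = 1:
y ∨ x = 1 ∨ 0 = 1
~y = ~1 = 0
y → y = 1 → 1 = 5
~y ↔ (y → y) = 0 ↔ 5 = 0
(y ∨ x) ∨ (~y ↔ (y → y)) = 1 ∨ 0 = 1
y ∨ y = 1 ∨ 1 = 1
~(y ∨ y) = ~1 = 0
((y ∨ x) ∨ (~y ↔ (y → y))) ∨ ~(y ∨ y) = 1 ∨ 0 = 1
No assignment yields a value below 1, so this is the minimum.

1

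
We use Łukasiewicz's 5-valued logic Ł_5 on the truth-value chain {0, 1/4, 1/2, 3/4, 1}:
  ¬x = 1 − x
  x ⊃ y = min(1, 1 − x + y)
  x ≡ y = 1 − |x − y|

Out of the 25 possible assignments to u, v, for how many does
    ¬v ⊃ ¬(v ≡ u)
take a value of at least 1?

value 1: 13 assignments (counts)
value 3/4: 5 assignments
value 1/2: 4 assignments
value 1/4: 2 assignments
value 0: 1 assignment
So 13 of the 25 assignments meet the threshold.

13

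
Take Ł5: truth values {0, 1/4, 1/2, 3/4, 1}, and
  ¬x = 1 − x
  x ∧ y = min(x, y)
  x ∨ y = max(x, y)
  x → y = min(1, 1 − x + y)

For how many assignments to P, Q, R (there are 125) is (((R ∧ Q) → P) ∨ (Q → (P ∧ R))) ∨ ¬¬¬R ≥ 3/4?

value 1: 95 assignments (counts)
value 3/4: 16 assignments (counts)
value 1/2: 9 assignments
value 1/4: 4 assignments
value 0: 1 assignment
So 111 of the 125 assignments meet the threshold.

111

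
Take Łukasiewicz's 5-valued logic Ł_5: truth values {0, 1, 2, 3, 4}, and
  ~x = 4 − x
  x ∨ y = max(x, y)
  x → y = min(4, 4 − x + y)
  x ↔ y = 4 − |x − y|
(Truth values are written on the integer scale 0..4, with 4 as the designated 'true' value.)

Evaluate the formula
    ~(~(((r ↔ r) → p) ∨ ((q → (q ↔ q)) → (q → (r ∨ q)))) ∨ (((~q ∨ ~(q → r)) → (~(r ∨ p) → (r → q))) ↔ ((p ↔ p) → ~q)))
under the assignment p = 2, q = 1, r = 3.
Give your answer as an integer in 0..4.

1

r ↔ r = 3 ↔ 3 = 4
(r ↔ r) → p = 4 → 2 = 2
q ↔ q = 1 ↔ 1 = 4
q → (q ↔ q) = 1 → 4 = 4
r ∨ q = 3 ∨ 1 = 3
q → (r ∨ q) = 1 → 3 = 4
(q → (q ↔ q)) → (q → (r ∨ q)) = 4 → 4 = 4
((r ↔ r) → p) ∨ ((q → (q ↔ q)) → (q → (r ∨ q))) = 2 ∨ 4 = 4
~(((r ↔ r) → p) ∨ ((q → (q ↔ q)) → (q → (r ∨ q)))) = ~4 = 0
~q = ~1 = 3
q → r = 1 → 3 = 4
~(q → r) = ~4 = 0
~q ∨ ~(q → r) = 3 ∨ 0 = 3
r ∨ p = 3 ∨ 2 = 3
~(r ∨ p) = ~3 = 1
r → q = 3 → 1 = 2
~(r ∨ p) → (r → q) = 1 → 2 = 4
(~q ∨ ~(q → r)) → (~(r ∨ p) → (r → q)) = 3 → 4 = 4
p ↔ p = 2 ↔ 2 = 4
~q = ~1 = 3
(p ↔ p) → ~q = 4 → 3 = 3
((~q ∨ ~(q → r)) → (~(r ∨ p) → (r → q))) ↔ ((p ↔ p) → ~q) = 4 ↔ 3 = 3
~(((r ↔ r) → p) ∨ ((q → (q ↔ q)) → (q → (r ∨ q)))) ∨ (((~q ∨ ~(q → r)) → (~(r ∨ p) → (r → q))) ↔ ((p ↔ p) → ~q)) = 0 ∨ 3 = 3
~(~(((r ↔ r) → p) ∨ ((q → (q ↔ q)) → (q → (r ∨ q)))) ∨ (((~q ∨ ~(q → r)) → (~(r ∨ p) → (r → q))) ↔ ((p ↔ p) → ~q))) = ~3 = 1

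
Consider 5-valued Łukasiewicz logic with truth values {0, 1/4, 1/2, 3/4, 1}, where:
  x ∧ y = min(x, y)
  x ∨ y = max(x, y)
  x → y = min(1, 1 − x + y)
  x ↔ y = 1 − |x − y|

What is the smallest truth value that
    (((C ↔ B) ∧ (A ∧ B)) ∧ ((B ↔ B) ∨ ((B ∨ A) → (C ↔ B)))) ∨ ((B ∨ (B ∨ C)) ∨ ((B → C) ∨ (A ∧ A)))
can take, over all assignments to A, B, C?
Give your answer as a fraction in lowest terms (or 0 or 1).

1/2

Take A = 0, B = 1/2, C = 0:
C ↔ B = 0 ↔ 1/2 = 1/2
A ∧ B = 0 ∧ 1/2 = 0
(C ↔ B) ∧ (A ∧ B) = 1/2 ∧ 0 = 0
B ↔ B = 1/2 ↔ 1/2 = 1
B ∨ A = 1/2 ∨ 0 = 1/2
C ↔ B = 0 ↔ 1/2 = 1/2
(B ∨ A) → (C ↔ B) = 1/2 → 1/2 = 1
(B ↔ B) ∨ ((B ∨ A) → (C ↔ B)) = 1 ∨ 1 = 1
((C ↔ B) ∧ (A ∧ B)) ∧ ((B ↔ B) ∨ ((B ∨ A) → (C ↔ B))) = 0 ∧ 1 = 0
B ∨ C = 1/2 ∨ 0 = 1/2
B ∨ (B ∨ C) = 1/2 ∨ 1/2 = 1/2
B → C = 1/2 → 0 = 1/2
A ∧ A = 0 ∧ 0 = 0
(B → C) ∨ (A ∧ A) = 1/2 ∨ 0 = 1/2
(B ∨ (B ∨ C)) ∨ ((B → C) ∨ (A ∧ A)) = 1/2 ∨ 1/2 = 1/2
(((C ↔ B) ∧ (A ∧ B)) ∧ ((B ↔ B) ∨ ((B ∨ A) → (C ↔ B)))) ∨ ((B ∨ (B ∨ C)) ∨ ((B → C) ∨ (A ∧ A))) = 0 ∨ 1/2 = 1/2
No assignment yields a value below 1/2, so this is the minimum.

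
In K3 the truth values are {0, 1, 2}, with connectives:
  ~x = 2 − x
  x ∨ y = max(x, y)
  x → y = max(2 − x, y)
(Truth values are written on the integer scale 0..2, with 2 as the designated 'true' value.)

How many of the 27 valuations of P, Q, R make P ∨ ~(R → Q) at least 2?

value 2: 11 assignments (counts)
value 1: 11 assignments
value 0: 5 assignments
So 11 of the 27 assignments meet the threshold.

11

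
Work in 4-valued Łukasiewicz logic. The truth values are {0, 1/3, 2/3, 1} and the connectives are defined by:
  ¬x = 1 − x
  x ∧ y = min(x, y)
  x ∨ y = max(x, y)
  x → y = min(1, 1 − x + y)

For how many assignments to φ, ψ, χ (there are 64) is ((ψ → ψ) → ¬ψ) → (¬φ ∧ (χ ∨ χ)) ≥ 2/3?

value 1: 30 assignments (counts)
value 2/3: 15 assignments (counts)
value 1/3: 12 assignments
value 0: 7 assignments
So 45 of the 64 assignments meet the threshold.

45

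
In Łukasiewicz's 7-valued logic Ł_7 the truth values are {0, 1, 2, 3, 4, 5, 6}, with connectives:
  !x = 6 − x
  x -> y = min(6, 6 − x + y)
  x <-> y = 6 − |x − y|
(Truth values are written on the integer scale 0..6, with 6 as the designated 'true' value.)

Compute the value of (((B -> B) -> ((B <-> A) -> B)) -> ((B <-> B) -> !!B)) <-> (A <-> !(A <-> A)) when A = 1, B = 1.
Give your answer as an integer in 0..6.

B -> B = 1 -> 1 = 6
B <-> A = 1 <-> 1 = 6
(B <-> A) -> B = 6 -> 1 = 1
(B -> B) -> ((B <-> A) -> B) = 6 -> 1 = 1
B <-> B = 1 <-> 1 = 6
!B = !1 = 5
!!B = !5 = 1
(B <-> B) -> !!B = 6 -> 1 = 1
((B -> B) -> ((B <-> A) -> B)) -> ((B <-> B) -> !!B) = 1 -> 1 = 6
A <-> A = 1 <-> 1 = 6
!(A <-> A) = !6 = 0
A <-> !(A <-> A) = 1 <-> 0 = 5
(((B -> B) -> ((B <-> A) -> B)) -> ((B <-> B) -> !!B)) <-> (A <-> !(A <-> A)) = 6 <-> 5 = 5

5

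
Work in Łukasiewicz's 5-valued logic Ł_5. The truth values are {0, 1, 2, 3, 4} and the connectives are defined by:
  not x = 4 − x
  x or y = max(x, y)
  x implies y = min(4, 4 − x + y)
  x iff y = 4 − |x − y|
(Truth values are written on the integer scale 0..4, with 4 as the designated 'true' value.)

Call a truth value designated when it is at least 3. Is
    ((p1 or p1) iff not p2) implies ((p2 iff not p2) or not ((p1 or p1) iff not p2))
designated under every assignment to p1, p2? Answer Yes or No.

Counterexample: take p1 = 0, p2 = 4.
p1 or p1 = 0 or 0 = 0
not p2 = not 4 = 0
(p1 or p1) iff not p2 = 0 iff 0 = 4
not p2 = not 4 = 0
p2 iff not p2 = 4 iff 0 = 0
p1 or p1 = 0 or 0 = 0
not p2 = not 4 = 0
(p1 or p1) iff not p2 = 0 iff 0 = 4
not ((p1 or p1) iff not p2) = not 4 = 0
(p2 iff not p2) or not ((p1 or p1) iff not p2) = 0 or 0 = 0
((p1 or p1) iff not p2) implies ((p2 iff not p2) or not ((p1 or p1) iff not p2)) = 4 implies 0 = 0
This gives 0, which is below 3.

No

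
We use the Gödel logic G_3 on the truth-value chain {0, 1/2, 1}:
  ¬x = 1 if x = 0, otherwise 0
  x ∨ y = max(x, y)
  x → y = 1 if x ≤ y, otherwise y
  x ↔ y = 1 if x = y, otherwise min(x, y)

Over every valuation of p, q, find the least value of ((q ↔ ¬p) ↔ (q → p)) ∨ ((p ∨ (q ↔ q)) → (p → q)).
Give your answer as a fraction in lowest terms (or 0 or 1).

1/2

Take p = 1, q = 1/2:
¬p = ¬1 = 0
q ↔ ¬p = 1/2 ↔ 0 = 0
q → p = 1/2 → 1 = 1
(q ↔ ¬p) ↔ (q → p) = 0 ↔ 1 = 0
q ↔ q = 1/2 ↔ 1/2 = 1
p ∨ (q ↔ q) = 1 ∨ 1 = 1
p → q = 1 → 1/2 = 1/2
(p ∨ (q ↔ q)) → (p → q) = 1 → 1/2 = 1/2
((q ↔ ¬p) ↔ (q → p)) ∨ ((p ∨ (q ↔ q)) → (p → q)) = 0 ∨ 1/2 = 1/2
No assignment yields a value below 1/2, so this is the minimum.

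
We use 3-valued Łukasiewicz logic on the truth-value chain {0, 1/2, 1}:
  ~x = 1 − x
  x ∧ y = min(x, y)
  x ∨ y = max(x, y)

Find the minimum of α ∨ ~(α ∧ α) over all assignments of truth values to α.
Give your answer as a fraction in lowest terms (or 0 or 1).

Take α = 1/2:
α ∧ α = 1/2 ∧ 1/2 = 1/2
~(α ∧ α) = ~1/2 = 1/2
α ∨ ~(α ∧ α) = 1/2 ∨ 1/2 = 1/2
No assignment yields a value below 1/2, so this is the minimum.

1/2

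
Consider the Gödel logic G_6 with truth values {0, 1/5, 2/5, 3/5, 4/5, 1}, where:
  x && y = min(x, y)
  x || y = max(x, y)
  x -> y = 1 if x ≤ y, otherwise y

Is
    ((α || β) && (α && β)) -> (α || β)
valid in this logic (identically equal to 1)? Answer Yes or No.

Yes

At α = 1, β = 4/5, for instance:
α || β = 1 || 4/5 = 1
α && β = 1 && 4/5 = 4/5
(α || β) && (α && β) = 1 && 4/5 = 4/5
((α || β) && (α && β)) -> (α || β) = 4/5 -> 1 = 1
and checking the remaining 35 assignments likewise gives ≥ 1 in every case.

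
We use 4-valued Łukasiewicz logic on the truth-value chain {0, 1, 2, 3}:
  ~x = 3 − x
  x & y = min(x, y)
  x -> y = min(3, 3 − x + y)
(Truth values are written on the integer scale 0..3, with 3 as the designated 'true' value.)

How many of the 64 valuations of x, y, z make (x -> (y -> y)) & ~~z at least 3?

16

value 3: 16 assignments (counts)
value 2: 16 assignments
value 1: 16 assignments
value 0: 16 assignments
So 16 of the 64 assignments meet the threshold.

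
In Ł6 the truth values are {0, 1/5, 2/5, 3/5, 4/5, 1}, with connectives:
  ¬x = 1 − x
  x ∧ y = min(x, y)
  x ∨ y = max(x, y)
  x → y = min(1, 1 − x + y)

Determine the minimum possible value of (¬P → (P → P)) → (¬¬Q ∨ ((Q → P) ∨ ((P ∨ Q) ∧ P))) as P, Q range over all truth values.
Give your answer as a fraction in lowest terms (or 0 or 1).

Take P = 0, Q = 2/5:
¬P = ¬0 = 1
P → P = 0 → 0 = 1
¬P → (P → P) = 1 → 1 = 1
¬Q = ¬2/5 = 3/5
¬¬Q = ¬3/5 = 2/5
Q → P = 2/5 → 0 = 3/5
P ∨ Q = 0 ∨ 2/5 = 2/5
(P ∨ Q) ∧ P = 2/5 ∧ 0 = 0
(Q → P) ∨ ((P ∨ Q) ∧ P) = 3/5 ∨ 0 = 3/5
¬¬Q ∨ ((Q → P) ∨ ((P ∨ Q) ∧ P)) = 2/5 ∨ 3/5 = 3/5
(¬P → (P → P)) → (¬¬Q ∨ ((Q → P) ∨ ((P ∨ Q) ∧ P))) = 1 → 3/5 = 3/5
No assignment yields a value below 3/5, so this is the minimum.

3/5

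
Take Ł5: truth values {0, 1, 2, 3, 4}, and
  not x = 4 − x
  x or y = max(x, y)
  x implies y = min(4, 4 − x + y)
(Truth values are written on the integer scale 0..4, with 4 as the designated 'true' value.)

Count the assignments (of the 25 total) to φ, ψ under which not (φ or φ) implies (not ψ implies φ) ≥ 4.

value 4: 19 assignments (counts)
value 3: 2 assignments
value 2: 2 assignments
value 1: 1 assignment
value 0: 1 assignment
So 19 of the 25 assignments meet the threshold.

19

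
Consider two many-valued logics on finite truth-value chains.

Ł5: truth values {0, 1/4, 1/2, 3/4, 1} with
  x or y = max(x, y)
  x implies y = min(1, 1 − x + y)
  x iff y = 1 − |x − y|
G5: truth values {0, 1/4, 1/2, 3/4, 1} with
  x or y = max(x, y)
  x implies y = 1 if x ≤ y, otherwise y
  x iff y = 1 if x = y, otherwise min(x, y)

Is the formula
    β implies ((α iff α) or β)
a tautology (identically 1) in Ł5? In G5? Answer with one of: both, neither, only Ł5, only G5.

In Ł5: every assignment gives 1 — tautology.
In G5: every assignment gives 1 — tautology.

both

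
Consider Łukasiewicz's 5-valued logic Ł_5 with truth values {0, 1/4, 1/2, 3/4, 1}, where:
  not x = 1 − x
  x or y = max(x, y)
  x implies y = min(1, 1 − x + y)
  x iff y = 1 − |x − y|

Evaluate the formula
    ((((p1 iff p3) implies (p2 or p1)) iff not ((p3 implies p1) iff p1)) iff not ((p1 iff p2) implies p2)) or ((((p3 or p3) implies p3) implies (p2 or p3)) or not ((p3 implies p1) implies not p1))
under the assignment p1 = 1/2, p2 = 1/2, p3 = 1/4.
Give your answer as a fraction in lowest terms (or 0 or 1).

3/4

p1 iff p3 = 1/2 iff 1/4 = 3/4
p2 or p1 = 1/2 or 1/2 = 1/2
(p1 iff p3) implies (p2 or p1) = 3/4 implies 1/2 = 3/4
p3 implies p1 = 1/4 implies 1/2 = 1
(p3 implies p1) iff p1 = 1 iff 1/2 = 1/2
not ((p3 implies p1) iff p1) = not 1/2 = 1/2
((p1 iff p3) implies (p2 or p1)) iff not ((p3 implies p1) iff p1) = 3/4 iff 1/2 = 3/4
p1 iff p2 = 1/2 iff 1/2 = 1
(p1 iff p2) implies p2 = 1 implies 1/2 = 1/2
not ((p1 iff p2) implies p2) = not 1/2 = 1/2
(((p1 iff p3) implies (p2 or p1)) iff not ((p3 implies p1) iff p1)) iff not ((p1 iff p2) implies p2) = 3/4 iff 1/2 = 3/4
p3 or p3 = 1/4 or 1/4 = 1/4
(p3 or p3) implies p3 = 1/4 implies 1/4 = 1
p2 or p3 = 1/2 or 1/4 = 1/2
((p3 or p3) implies p3) implies (p2 or p3) = 1 implies 1/2 = 1/2
p3 implies p1 = 1/4 implies 1/2 = 1
not p1 = not 1/2 = 1/2
(p3 implies p1) implies not p1 = 1 implies 1/2 = 1/2
not ((p3 implies p1) implies not p1) = not 1/2 = 1/2
(((p3 or p3) implies p3) implies (p2 or p3)) or not ((p3 implies p1) implies not p1) = 1/2 or 1/2 = 1/2
((((p1 iff p3) implies (p2 or p1)) iff not ((p3 implies p1) iff p1)) iff not ((p1 iff p2) implies p2)) or ((((p3 or p3) implies p3) implies (p2 or p3)) or not ((p3 implies p1) implies not p1)) = 3/4 or 1/2 = 3/4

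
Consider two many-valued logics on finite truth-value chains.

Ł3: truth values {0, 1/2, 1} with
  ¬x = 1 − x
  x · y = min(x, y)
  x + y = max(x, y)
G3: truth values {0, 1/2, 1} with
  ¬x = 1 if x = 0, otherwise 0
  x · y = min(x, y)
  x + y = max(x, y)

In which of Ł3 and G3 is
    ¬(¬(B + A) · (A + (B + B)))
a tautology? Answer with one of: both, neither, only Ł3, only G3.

In Ł3: at A = 0, B = 1/2 the value is 1/2 — not a tautology.
In G3: every assignment gives 1 — tautology.

only G3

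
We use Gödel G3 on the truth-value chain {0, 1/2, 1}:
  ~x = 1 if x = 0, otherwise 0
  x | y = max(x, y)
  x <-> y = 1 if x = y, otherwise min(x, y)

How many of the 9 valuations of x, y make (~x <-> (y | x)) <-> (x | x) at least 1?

x = 0, y = 0 ↦ 1  ≥
x = 0, y = 1/2 ↦ 0  <
x = 0, y = 1 ↦ 0  <
x = 1/2, y = 0 ↦ 0  <
x = 1/2, y = 1/2 ↦ 0  <
x = 1/2, y = 1 ↦ 0  <
x = 1, y = 0 ↦ 0  <
x = 1, y = 1/2 ↦ 0  <
x = 1, y = 1 ↦ 0  <
So 1 of the 9 assignments meets the threshold.

1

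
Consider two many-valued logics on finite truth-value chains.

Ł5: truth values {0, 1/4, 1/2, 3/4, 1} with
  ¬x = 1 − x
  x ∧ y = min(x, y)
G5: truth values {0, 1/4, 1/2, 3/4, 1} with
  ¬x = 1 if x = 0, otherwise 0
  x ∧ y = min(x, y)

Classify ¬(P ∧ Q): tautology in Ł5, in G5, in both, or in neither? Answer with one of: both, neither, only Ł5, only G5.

neither

In Ł5: at P = 1/4, Q = 1/4 the value is 3/4 — not a tautology.
In G5: at P = 1/4, Q = 1/4 the value is 0 — not a tautology.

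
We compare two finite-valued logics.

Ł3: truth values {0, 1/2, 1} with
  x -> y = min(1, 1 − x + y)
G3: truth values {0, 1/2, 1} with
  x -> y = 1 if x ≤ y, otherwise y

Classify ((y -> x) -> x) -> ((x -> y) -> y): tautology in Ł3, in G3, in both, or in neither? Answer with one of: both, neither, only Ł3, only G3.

only Ł3

In Ł3: every assignment gives 1 — tautology.
In G3: at x = 0, y = 1/2 the value is 1/2 — not a tautology.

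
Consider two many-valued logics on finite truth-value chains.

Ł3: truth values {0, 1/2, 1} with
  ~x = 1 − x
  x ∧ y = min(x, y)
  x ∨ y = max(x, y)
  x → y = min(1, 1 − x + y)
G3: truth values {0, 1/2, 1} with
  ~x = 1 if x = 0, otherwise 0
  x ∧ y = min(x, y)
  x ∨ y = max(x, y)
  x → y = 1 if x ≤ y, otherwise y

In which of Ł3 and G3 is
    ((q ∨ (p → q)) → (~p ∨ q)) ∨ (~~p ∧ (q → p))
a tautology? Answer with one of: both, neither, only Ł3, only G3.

only G3

In Ł3: at p = 1/2, q = 1/2 the value is 1/2 — not a tautology.
In G3: every assignment gives 1 — tautology.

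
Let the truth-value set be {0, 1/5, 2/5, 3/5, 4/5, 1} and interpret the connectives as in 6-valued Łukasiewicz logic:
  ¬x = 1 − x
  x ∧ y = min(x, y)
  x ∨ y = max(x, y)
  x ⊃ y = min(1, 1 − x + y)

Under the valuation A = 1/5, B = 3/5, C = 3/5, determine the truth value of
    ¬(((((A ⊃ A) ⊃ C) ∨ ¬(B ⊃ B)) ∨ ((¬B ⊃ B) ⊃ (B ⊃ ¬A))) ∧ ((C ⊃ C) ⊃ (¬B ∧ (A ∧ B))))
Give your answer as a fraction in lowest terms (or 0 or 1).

4/5

A ⊃ A = 1/5 ⊃ 1/5 = 1
(A ⊃ A) ⊃ C = 1 ⊃ 3/5 = 3/5
B ⊃ B = 3/5 ⊃ 3/5 = 1
¬(B ⊃ B) = ¬1 = 0
((A ⊃ A) ⊃ C) ∨ ¬(B ⊃ B) = 3/5 ∨ 0 = 3/5
¬B = ¬3/5 = 2/5
¬B ⊃ B = 2/5 ⊃ 3/5 = 1
¬A = ¬1/5 = 4/5
B ⊃ ¬A = 3/5 ⊃ 4/5 = 1
(¬B ⊃ B) ⊃ (B ⊃ ¬A) = 1 ⊃ 1 = 1
(((A ⊃ A) ⊃ C) ∨ ¬(B ⊃ B)) ∨ ((¬B ⊃ B) ⊃ (B ⊃ ¬A)) = 3/5 ∨ 1 = 1
C ⊃ C = 3/5 ⊃ 3/5 = 1
¬B = ¬3/5 = 2/5
A ∧ B = 1/5 ∧ 3/5 = 1/5
¬B ∧ (A ∧ B) = 2/5 ∧ 1/5 = 1/5
(C ⊃ C) ⊃ (¬B ∧ (A ∧ B)) = 1 ⊃ 1/5 = 1/5
((((A ⊃ A) ⊃ C) ∨ ¬(B ⊃ B)) ∨ ((¬B ⊃ B) ⊃ (B ⊃ ¬A))) ∧ ((C ⊃ C) ⊃ (¬B ∧ (A ∧ B))) = 1 ∧ 1/5 = 1/5
¬(((((A ⊃ A) ⊃ C) ∨ ¬(B ⊃ B)) ∨ ((¬B ⊃ B) ⊃ (B ⊃ ¬A))) ∧ ((C ⊃ C) ⊃ (¬B ∧ (A ∧ B)))) = ¬1/5 = 4/5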